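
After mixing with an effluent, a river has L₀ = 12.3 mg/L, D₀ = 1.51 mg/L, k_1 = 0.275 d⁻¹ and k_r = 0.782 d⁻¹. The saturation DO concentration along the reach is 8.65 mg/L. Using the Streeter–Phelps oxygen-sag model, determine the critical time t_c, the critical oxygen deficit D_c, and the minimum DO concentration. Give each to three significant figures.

With k_r/k_1 = 2.844 and 1 − D₀(k_r−k_1)/(k_1 L₀) = 0.7737,
t_c = ln(2.844 × 0.7737) / (0.782 − 0.275) = ln(2.200) / 0.5070 = 0.7885/0.5070 = 1.555 d.
D_c = (k_1/k_r) L₀ e^(−k_1 t_c) = (0.275/0.782) × 12.3 × e^(−0.275×1.555) = 0.3517 × 12.3 × 0.6520 = 2.820 mg/L.
Minimum DO = C_s − D_c = 8.65 − 2.820 = 5.830 mg/L.

t_c ≈ 1.56 d; D_c ≈ 2.82 mg/L; min DO ≈ 5.83 mg/L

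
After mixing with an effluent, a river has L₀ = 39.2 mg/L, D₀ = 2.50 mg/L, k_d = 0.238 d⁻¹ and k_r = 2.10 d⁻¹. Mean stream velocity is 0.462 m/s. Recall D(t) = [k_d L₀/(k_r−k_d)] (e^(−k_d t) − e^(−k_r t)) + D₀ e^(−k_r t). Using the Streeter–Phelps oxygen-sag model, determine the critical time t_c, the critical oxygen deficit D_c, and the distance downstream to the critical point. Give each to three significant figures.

t_c ≈ 0.798 d; D_c ≈ 3.67 mg/L; x_c ≈ 31.9 km

t_c = [1/(k_r−k_d)] ln[(k_r/k_d)(1 − D₀(k_r−k_d)/(k_d L₀))]
= [1/(2.10−0.238)] ln[(2.10/0.238)(1 − 2.50×1.862/(0.238×39.2))]
= (1/1.862) ln[8.824 × 0.5011] = 0.5371 × ln(4.421) = 0.5371 × 1.486 = 0.7983 d.
L(t_c) = L₀ e^(−k_d t_c) = 39.2 × 0.8270 = 32.42 mg/L, and at the critical point k_r D_c = k_d L, so D_c = (0.238/2.10) × 32.42 = 3.674 mg/L.
x_c = v t_c = 0.462 m/s × 0.7983 d × 86400 s/d = 31860 m ≈ 31.9 km.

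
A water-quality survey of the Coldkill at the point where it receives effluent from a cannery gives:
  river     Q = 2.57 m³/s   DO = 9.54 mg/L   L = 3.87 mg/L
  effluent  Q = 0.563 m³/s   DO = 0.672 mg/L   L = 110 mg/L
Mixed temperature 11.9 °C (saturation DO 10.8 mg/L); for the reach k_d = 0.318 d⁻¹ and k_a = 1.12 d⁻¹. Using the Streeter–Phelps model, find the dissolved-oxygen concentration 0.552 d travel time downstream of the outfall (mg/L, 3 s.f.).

Mixed DO = (2.57×9.54 + 0.563×0.672)/(2.57+0.563) = 24.90/3.133 = 7.946 mg/L.
Mixed L₀ = (2.57×3.87 + 0.563×110)/(3.133) = 71.88/3.133 = 22.94 mg/L.
Initial deficit D₀ = C_s − DO₀ = 10.8 − 7.946 = 2.854 mg/L.
D(0.552) = [0.318×22.94/(1.12−0.318)](e^(−0.318×0.552) − e^(−1.12×0.552)) + 2.854 e^(−1.12×0.552)
= 9.097 × (0.8390 − 0.5389) + 2.854 × 0.5389 = 4.268 mg/L.
DO = 10.8 − 4.268 = 6.532 mg/L.

DO ≈ 6.53 mg/L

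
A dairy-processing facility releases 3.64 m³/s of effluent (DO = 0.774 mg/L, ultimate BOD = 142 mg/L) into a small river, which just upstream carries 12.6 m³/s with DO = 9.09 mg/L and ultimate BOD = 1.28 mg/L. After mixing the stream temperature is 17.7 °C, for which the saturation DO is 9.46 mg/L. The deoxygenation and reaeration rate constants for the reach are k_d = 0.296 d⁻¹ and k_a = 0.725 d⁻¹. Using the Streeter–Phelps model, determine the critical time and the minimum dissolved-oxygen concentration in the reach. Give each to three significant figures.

t_c ≈ 1.85 d; minimum DO ≈ 1.70 mg/L

Mixed DO = (12.6×9.09 + 3.64×0.774)/(12.6+3.64) = 117.4/16.24 = 7.226 mg/L.
Mixed L₀ = (12.6×1.28 + 3.64×142)/(16.24) = 533.0/16.24 = 32.82 mg/L.
Initial deficit D₀ = C_s − DO₀ = 9.46 − 7.226 = 2.234 mg/L.
t_c = (1/0.4290) ln[(0.725/0.296)(1 − 2.234×0.4290/(0.296×32.82))] = 2.331 × ln(2.208) = 1.846 d.
D_c = (0.296/0.725) × 32.82 × e^(−0.296×1.846) = 0.4083 × 32.82 × 0.5790 = 7.759 mg/L.
Minimum DO = 9.46 − 7.759 = 1.701 mg/L.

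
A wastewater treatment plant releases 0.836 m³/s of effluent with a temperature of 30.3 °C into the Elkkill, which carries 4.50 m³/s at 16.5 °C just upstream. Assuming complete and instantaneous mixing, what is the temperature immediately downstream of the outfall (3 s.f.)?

18.7 °C

Flow-weighted mixing: C = (Q_r C_r + Q_w C_w)/(Q_r + Q_w)
= (4.50×16.5 + 0.836×30.3)/(4.50 + 0.836) = 99.58/5.336 = 18.66 °C.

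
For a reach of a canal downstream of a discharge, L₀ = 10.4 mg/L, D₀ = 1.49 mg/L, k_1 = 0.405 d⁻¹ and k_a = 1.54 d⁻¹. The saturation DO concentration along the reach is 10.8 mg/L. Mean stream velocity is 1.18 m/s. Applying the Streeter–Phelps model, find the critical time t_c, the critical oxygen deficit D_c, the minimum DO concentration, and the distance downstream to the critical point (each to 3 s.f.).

t_c = [1/(k_a−k_1)] ln[(k_a/k_1)(1 − D₀(k_a−k_1)/(k_1 L₀))]
= [1/(1.54−0.405)] ln[(1.54/0.405)(1 − 1.49×1.135/(0.405×10.4))]
= (1/1.135) ln[3.802 × 0.5985] = 0.8811 × ln(2.276) = 0.8811 × 0.8223 = 0.7245 d.
L(t_c) = L₀ e^(−k_1 t_c) = 10.4 × 0.7457 = 7.755 mg/L, and at the critical point k_a D_c = k_1 L, so D_c = (0.405/1.54) × 7.755 = 2.040 mg/L.
Minimum DO = C_s − D_c = 10.8 − 2.040 = 8.760 mg/L.
x_c = v t_c = 1.18 m/s × 0.7245 d × 86400 s/d = 73860 m ≈ 73.9 km.

t_c ≈ 0.725 d; D_c ≈ 2.04 mg/L; min DO ≈ 8.76 mg/L; x_c ≈ 73.9 km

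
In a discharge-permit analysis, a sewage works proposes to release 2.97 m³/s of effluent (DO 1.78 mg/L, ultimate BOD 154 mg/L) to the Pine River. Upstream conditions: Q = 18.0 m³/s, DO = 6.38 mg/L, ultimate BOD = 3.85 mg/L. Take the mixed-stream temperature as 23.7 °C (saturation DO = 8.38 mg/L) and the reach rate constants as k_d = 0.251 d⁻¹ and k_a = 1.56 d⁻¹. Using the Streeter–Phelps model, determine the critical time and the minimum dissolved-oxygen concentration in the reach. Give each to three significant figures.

Mixed DO = (18.0×6.38 + 2.97×1.78)/(18.0+2.97) = 120.1/20.97 = 5.728 mg/L.
Mixed L₀ = (18.0×3.85 + 2.97×154)/(20.97) = 526.7/20.97 = 25.12 mg/L.
Initial deficit D₀ = C_s − DO₀ = 8.38 − 5.728 = 2.652 mg/L.
t_c = (1/1.309) ln[(1.56/0.251)(1 − 2.652×1.309/(0.251×25.12))] = 0.7639 × ln(2.793) = 0.7847 d.
D_c = (0.251/1.56) × 25.12 × e^(−0.251×0.7847) = 0.1609 × 25.12 × 0.8212 = 3.319 mg/L.
Minimum DO = 8.38 − 3.319 = 5.061 mg/L.

t_c ≈ 0.785 d; minimum DO ≈ 5.06 mg/L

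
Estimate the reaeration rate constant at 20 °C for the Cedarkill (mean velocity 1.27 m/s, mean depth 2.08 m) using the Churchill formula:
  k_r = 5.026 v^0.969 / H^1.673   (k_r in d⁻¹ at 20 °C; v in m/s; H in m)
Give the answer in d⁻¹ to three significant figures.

k_r ≈ 1.86 d⁻¹

k_r = 5.026 × 1.27^0.969 / 2.08^1.673 = 5.026 × 1.261 / 3.405 = 1.861 d⁻¹.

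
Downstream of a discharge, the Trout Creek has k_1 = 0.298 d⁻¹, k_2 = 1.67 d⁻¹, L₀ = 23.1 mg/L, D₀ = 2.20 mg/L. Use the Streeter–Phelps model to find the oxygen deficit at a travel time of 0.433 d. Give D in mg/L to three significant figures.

D ≈ 3.04 mg/L

k_1 L₀/(k_2−k_1) = 0.298×23.1/(1.67−0.298) = 6.884/1.372 = 5.017 mg/L.
e^(−k_1 t) = e^(−0.298×0.4330) = 0.8789; e^(−k_2 t) = e^(−1.67×0.4330) = 0.4852.
D = 5.017 × (0.8789 − 0.4852) + 2.20 × 0.4852 = 1.975 + 1.068 = 3.043 mg/L.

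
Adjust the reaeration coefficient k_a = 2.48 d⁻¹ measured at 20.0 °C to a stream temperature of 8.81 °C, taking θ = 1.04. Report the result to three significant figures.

k_a ≈ 1.60 d⁻¹

k_a(T₂) = k_a(T₁) · θ^(T₂−T₁) = 2.48 × 1.04^(8.81−20.0)
= 2.48 × 1.04^-11.2 = 2.48 × 0.6448 = 1.599 d⁻¹.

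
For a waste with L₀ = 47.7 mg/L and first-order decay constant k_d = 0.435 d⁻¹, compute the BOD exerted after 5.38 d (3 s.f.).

y ≈ 43.1 mg/L

y_t = L₀(1 − e^(−k_d t)) = 47.7 × (1 − e^(−0.435×5.38))
= 47.7 × (1 − 0.09630) = 47.7 × 0.9037 = 43.11 mg/L.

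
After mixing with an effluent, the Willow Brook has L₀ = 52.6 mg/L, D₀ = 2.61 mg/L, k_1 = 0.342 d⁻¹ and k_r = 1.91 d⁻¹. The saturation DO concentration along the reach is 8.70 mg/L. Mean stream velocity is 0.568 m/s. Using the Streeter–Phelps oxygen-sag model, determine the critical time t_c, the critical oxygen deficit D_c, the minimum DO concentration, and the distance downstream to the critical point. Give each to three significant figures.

t_c ≈ 0.932 d; D_c ≈ 6.85 mg/L; min DO ≈ 1.85 mg/L; x_c ≈ 45.8 km

With k_r/k_1 = 5.585 and 1 − D₀(k_r−k_1)/(k_1 L₀) = 0.7725,
t_c = ln(5.585 × 0.7725) / (1.91 − 0.342) = ln(4.314) / 1.568 = 1.462/1.568 = 0.9324 d.
L(t_c) = L₀ e^(−k_1 t_c) = 52.6 × 0.7270 = 38.24 mg/L, and at the critical point k_r D_c = k_1 L, so D_c = (0.342/1.91) × 38.24 = 6.847 mg/L.
Minimum DO = C_s − D_c = 8.70 − 6.847 = 1.853 mg/L.
x_c = v t_c = 0.568 m/s × 0.9324 d × 86400 s/d = 45760 m ≈ 45.8 km.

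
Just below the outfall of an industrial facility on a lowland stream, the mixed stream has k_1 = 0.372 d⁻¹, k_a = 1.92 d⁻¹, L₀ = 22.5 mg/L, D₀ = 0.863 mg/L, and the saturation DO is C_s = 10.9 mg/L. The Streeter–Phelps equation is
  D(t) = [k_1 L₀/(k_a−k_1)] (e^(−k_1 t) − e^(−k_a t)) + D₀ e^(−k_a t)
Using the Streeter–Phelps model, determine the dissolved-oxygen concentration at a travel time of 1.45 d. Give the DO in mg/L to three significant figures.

k_1 L₀/(k_a−k_1) = 0.372×22.5/(1.92−0.372) = 8.370/1.548 = 5.407 mg/L.
e^(−k_1 t) = e^(−0.372×1.450) = 0.5831; e^(−k_a t) = e^(−1.92×1.450) = 0.06179.
D = 5.407 × (0.5831 − 0.06179) + 0.863 × 0.06179 = 2.819 + 0.05333 = 2.872 mg/L.
DO = C_s − D = 10.9 − 2.872 = 8.028 mg/L.

DO ≈ 8.03 mg/L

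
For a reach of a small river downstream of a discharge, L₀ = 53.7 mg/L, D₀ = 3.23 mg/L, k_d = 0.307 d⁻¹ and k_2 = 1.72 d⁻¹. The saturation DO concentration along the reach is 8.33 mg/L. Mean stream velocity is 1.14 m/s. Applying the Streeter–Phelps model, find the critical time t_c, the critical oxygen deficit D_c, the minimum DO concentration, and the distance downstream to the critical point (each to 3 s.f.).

With k_2/k_d = 5.603 and 1 − D₀(k_2−k_d)/(k_d L₀) = 0.7232,
t_c = ln(5.603 × 0.7232) / (1.72 − 0.307) = ln(4.052) / 1.413 = 1.399/1.413 = 0.9902 d.
L(t_c) = L₀ e^(−k_d t_c) = 53.7 × 0.7379 = 39.62 mg/L, and at the critical point k_2 D_c = k_d L, so D_c = (0.307/1.72) × 39.62 = 7.072 mg/L.
Minimum DO = C_s − D_c = 8.33 − 7.072 = 1.258 mg/L.
x_c = v t_c = 1.14 m/s × 0.9902 d × 86400 s/d = 97530 m ≈ 97.5 km.

t_c ≈ 0.990 d; D_c ≈ 7.07 mg/L; min DO ≈ 1.26 mg/L; x_c ≈ 97.5 km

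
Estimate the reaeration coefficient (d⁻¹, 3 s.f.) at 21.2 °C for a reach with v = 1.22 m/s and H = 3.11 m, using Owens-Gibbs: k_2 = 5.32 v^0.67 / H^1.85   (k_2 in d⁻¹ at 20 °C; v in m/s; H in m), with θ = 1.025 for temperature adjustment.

k_2 ≈ 0.767 d⁻¹

k_2(20) = 5.32 × 1.22^0.67 / 3.11^1.85 = 5.32 × 1.143 / 8.158 = 0.7450 d⁻¹.
k_2(21.2) = 0.7450 × 1.025^(21.2−20) = 0.7450 × 1.030 = 0.7674 d⁻¹.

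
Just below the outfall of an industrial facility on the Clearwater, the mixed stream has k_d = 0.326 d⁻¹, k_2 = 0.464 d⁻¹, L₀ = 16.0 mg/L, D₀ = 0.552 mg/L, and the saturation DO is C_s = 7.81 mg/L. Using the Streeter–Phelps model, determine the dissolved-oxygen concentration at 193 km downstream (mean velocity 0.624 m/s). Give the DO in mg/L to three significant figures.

DO ≈ 3.12 mg/L

Travel time t = x/v = 193 km / (0.624 m/s) = 193000 m / 0.624 m/s = 309300 s = 3.580 d.
k_d L₀/(k_2−k_d) = 0.326×16.0/(0.464−0.326) = 5.216/0.1380 = 37.80 mg/L.
e^(−k_d t) = e^(−0.326×3.580) = 0.3113; e^(−k_2 t) = e^(−0.464×3.580) = 0.1899.
D = 37.80 × (0.3113 − 0.1899) + 0.552 × 0.1899 = 4.587 + 0.1048 = 4.692 mg/L.
DO = C_s − D = 7.81 − 4.692 = 3.118 mg/L.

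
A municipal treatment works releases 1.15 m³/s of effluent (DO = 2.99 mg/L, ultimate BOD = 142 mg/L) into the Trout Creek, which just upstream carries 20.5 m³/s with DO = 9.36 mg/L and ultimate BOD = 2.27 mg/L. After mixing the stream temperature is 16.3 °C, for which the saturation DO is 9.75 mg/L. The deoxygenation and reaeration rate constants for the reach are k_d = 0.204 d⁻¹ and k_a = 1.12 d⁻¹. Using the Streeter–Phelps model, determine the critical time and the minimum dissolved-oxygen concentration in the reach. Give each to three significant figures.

Mixed DO = (20.5×9.36 + 1.15×2.99)/(20.5+1.15) = 195.3/21.65 = 9.022 mg/L.
Mixed L₀ = (20.5×2.27 + 1.15×142)/(21.65) = 209.8/21.65 = 9.692 mg/L.
Initial deficit D₀ = C_s − DO₀ = 9.75 − 9.022 = 0.7284 mg/L.
t_c = (1/0.9160) ln[(1.12/0.204)(1 − 0.7284×0.9160/(0.204×9.692))] = 1.092 × ln(3.638) = 1.410 d.
D_c = (0.204/1.12) × 9.692 × e^(−0.204×1.410) = 0.1821 × 9.692 × 0.7501 = 1.324 mg/L.
Minimum DO = 9.75 − 1.324 = 8.426 mg/L.

t_c ≈ 1.41 d; minimum DO ≈ 8.43 mg/L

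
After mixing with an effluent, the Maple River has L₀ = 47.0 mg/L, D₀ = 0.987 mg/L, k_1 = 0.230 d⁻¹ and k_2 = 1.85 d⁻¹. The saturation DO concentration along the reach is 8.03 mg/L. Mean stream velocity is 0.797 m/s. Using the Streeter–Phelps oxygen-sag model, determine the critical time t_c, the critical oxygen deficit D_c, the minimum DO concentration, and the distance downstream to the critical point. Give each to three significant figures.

t_c ≈ 1.19 d; D_c ≈ 4.45 mg/L; min DO ≈ 3.58 mg/L; x_c ≈ 81.8 km

With k_2/k_1 = 8.043 and 1 − D₀(k_2−k_1)/(k_1 L₀) = 0.8521,
t_c = ln(8.043 × 0.8521) / (1.85 − 0.230) = ln(6.854) / 1.620 = 1.925/1.620 = 1.188 d.
L(t_c) = L₀ e^(−k_1 t_c) = 47.0 × 0.7609 = 35.76 mg/L, and at the critical point k_2 D_c = k_1 L, so D_c = (0.230/1.85) × 35.76 = 4.446 mg/L.
Minimum DO = C_s − D_c = 8.03 − 4.446 = 3.584 mg/L.
x_c = v t_c = 0.797 m/s × 1.188 d × 86400 s/d = 81820 m ≈ 81.8 km.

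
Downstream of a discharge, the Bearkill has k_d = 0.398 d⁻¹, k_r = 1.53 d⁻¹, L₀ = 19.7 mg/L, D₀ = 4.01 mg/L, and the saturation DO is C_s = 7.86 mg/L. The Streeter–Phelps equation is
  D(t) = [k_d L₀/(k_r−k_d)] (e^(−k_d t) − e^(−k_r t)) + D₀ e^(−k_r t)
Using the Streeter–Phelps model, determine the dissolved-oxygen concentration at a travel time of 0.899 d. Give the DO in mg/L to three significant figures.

DO ≈ 3.75 mg/L

k_d L₀/(k_r−k_d) = 0.398×19.7/(1.53−0.398) = 7.841/1.132 = 6.926 mg/L.
e^(−k_d t) = e^(−0.398×0.8990) = 0.6992; e^(−k_r t) = e^(−1.53×0.8990) = 0.2527.
D = 6.926 × (0.6992 − 0.2527) + 4.01 × 0.2527 = 3.093 + 1.013 = 4.106 mg/L.
DO = C_s − D = 7.86 − 4.106 = 3.754 mg/L.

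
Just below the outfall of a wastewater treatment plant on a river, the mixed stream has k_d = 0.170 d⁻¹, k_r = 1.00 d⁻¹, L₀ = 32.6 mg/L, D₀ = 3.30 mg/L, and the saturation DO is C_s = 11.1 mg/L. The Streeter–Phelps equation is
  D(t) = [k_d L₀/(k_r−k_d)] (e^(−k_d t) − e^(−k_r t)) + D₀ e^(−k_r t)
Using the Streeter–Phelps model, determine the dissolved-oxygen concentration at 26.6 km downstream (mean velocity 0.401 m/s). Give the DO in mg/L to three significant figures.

DO ≈ 6.81 mg/L

Travel time t = x/v = 26.6 km / (0.401 m/s) = 26600 m / 0.401 m/s = 66330 s = 0.7678 d.
k_d L₀/(k_r−k_d) = 0.170×32.6/(1.00−0.170) = 5.542/0.8300 = 6.677 mg/L.
e^(−k_d t) = e^(−0.170×0.7678) = 0.8776; e^(−k_r t) = e^(−1.00×0.7678) = 0.4641.
D = 6.677 × (0.8776 − 0.4641) + 3.30 × 0.4641 = 2.762 + 1.531 = 4.293 mg/L.
DO = C_s − D = 11.1 − 4.293 = 6.807 mg/L.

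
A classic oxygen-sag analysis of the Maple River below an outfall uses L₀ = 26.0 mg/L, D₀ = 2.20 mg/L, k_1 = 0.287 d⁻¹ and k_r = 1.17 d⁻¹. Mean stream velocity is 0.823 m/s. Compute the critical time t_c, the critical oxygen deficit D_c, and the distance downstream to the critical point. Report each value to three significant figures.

t_c ≈ 1.25 d; D_c ≈ 4.46 mg/L; x_c ≈ 88.9 km

At the critical point dD/dt = 0, so k_1 L₀ e^(−k_1 t) = k_r D. Substituting D(t) from the Streeter–Phelps equation and solving for t gives
t_c = ln[(k_r/k_1)(1 − D₀(k_r−k_1)/(k_1 L₀))] / (k_r−k_1).
Here k_r−k_1 = 0.8830 d⁻¹ and 1 − D₀(k_r−k_1)/(k_1 L₀) = 1 − 2.20×0.8830/(0.287×26.0) = 0.7397, so
t_c = ln(4.077 × 0.7397) / 0.8830 = 1.104 / 0.8830 = 1.250 d.
D_c = (k_1/k_r) L₀ e^(−k_1 t_c) = (0.287/1.17) × 26.0 × e^(−0.287×1.250) = 0.2453 × 26.0 × 0.6986 = 4.455 mg/L.
x_c = v t_c = 0.823 m/s × 1.250 d × 86400 s/d = 88880 m ≈ 88.9 km.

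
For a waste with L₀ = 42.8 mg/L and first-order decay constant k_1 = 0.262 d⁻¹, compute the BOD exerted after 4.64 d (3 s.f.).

y_t = L₀(1 − e^(−k_1 t)) = 42.8 × (1 − e^(−0.262×4.64))
= 42.8 × (1 − 0.2965) = 42.8 × 0.7035 = 30.11 mg/L.

y ≈ 30.1 mg/L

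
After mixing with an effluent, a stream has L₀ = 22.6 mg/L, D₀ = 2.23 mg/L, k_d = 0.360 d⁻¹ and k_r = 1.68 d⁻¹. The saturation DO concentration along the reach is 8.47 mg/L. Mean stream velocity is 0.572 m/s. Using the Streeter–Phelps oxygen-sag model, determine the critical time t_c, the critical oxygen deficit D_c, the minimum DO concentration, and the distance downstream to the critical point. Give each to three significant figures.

t_c ≈ 0.827 d; D_c ≈ 3.60 mg/L; min DO ≈ 4.87 mg/L; x_c ≈ 40.9 km

At the critical point dD/dt = 0, so k_d L₀ e^(−k_d t) = k_r D. Substituting D(t) from the Streeter–Phelps equation and solving for t gives
t_c = ln[(k_r/k_d)(1 − D₀(k_r−k_d)/(k_d L₀))] / (k_r−k_d).
Here k_r−k_d = 1.320 d⁻¹ and 1 − D₀(k_r−k_d)/(k_d L₀) = 1 − 2.23×1.320/(0.360×22.6) = 0.6382, so
t_c = ln(4.667 × 0.6382) / 1.320 = 1.091 / 1.320 = 0.8268 d.
D_c = (k_d/k_r) L₀ e^(−k_d t_c) = (0.360/1.68) × 22.6 × e^(−0.360×0.8268) = 0.2143 × 22.6 × 0.7426 = 3.596 mg/L.
Minimum DO = C_s − D_c = 8.47 − 3.596 = 4.874 mg/L.
x_c = v t_c = 0.572 m/s × 0.8268 d × 86400 s/d = 40860 m ≈ 40.9 km.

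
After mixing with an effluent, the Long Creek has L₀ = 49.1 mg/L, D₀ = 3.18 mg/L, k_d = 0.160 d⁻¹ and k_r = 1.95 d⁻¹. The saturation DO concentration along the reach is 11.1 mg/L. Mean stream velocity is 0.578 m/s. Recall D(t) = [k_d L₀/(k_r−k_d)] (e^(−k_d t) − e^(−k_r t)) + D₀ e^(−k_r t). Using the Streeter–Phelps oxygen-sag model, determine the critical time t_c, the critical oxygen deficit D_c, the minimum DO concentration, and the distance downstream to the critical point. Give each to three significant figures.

t_c ≈ 0.677 d; D_c ≈ 3.62 mg/L; min DO ≈ 7.48 mg/L; x_c ≈ 33.8 km

With k_r/k_d = 12.19 and 1 − D₀(k_r−k_d)/(k_d L₀) = 0.2754,
t_c = ln(12.19 × 0.2754) / (1.95 − 0.160) = ln(3.357) / 1.790 = 1.211/1.790 = 0.6765 d.
L(t_c) = L₀ e^(−k_d t_c) = 49.1 × 0.8974 = 44.06 mg/L, and at the critical point k_r D_c = k_d L, so D_c = (0.160/1.95) × 44.06 = 3.615 mg/L.
Minimum DO = C_s − D_c = 11.1 − 3.615 = 7.485 mg/L.
x_c = v t_c = 0.578 m/s × 0.6765 d × 86400 s/d = 33790 m ≈ 33.8 km.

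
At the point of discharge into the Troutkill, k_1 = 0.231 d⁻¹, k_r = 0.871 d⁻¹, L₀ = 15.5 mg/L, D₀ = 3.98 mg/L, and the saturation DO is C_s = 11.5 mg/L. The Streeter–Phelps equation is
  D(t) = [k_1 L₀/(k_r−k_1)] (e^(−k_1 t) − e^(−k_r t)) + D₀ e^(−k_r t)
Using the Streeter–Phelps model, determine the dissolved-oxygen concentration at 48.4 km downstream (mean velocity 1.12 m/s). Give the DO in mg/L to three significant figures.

Travel time t = x/v = 48.4 km / (1.12 m/s) = 48400 m / 1.12 m/s = 43210 s = 0.5002 d.
k_1 L₀/(k_r−k_1) = 0.231×15.5/(0.871−0.231) = 3.581/0.6400 = 5.595 mg/L.
e^(−k_1 t) = e^(−0.231×0.5002) = 0.8909; e^(−k_r t) = e^(−0.871×0.5002) = 0.6468.
D = 5.595 × (0.8909 − 0.6468) + 3.98 × 0.6468 = 1.365 + 2.574 = 3.940 mg/L.
DO = C_s − D = 11.5 − 3.940 = 7.560 mg/L.

DO ≈ 7.56 mg/L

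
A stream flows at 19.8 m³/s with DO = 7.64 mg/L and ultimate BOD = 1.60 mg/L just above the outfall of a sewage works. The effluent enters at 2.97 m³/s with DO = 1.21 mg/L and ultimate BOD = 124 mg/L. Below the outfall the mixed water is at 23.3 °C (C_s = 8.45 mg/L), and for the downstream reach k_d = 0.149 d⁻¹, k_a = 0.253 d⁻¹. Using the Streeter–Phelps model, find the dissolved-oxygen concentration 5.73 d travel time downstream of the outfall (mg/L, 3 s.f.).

Mixed DO = (19.8×7.64 + 2.97×1.21)/(19.8+2.97) = 154.9/22.77 = 6.801 mg/L.
Mixed L₀ = (19.8×1.60 + 2.97×124)/(22.77) = 400.0/22.77 = 17.57 mg/L.
Initial deficit D₀ = C_s − DO₀ = 8.45 − 6.801 = 1.649 mg/L.
D(5.73) = [0.149×17.57/(0.253−0.149)](e^(−0.149×5.73) − e^(−0.253×5.73)) + 1.649 e^(−0.253×5.73)
= 25.17 × (0.4258 − 0.2346) + 1.649 × 0.2346 = 5.198 mg/L.
DO = 8.45 − 5.198 = 3.252 mg/L.

DO ≈ 3.25 mg/L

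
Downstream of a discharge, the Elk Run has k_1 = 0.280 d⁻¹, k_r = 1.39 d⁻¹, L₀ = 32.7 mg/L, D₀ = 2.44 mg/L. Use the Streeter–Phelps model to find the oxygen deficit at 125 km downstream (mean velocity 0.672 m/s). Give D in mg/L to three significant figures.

D ≈ 4.22 mg/L

Travel time t = x/v = 125 km / (0.672 m/s) = 125000 m / 0.672 m/s = 186000 s = 2.153 d.
k_1 L₀/(k_r−k_1) = 0.280×32.7/(1.39−0.280) = 9.156/1.110 = 8.249 mg/L.
e^(−k_1 t) = e^(−0.280×2.153) = 0.5473; e^(−k_r t) = e^(−1.39×2.153) = 0.05016.
D = 8.249 × (0.5473 − 0.05016) + 2.44 × 0.05016 = 4.100 + 0.1224 = 4.223 mg/L.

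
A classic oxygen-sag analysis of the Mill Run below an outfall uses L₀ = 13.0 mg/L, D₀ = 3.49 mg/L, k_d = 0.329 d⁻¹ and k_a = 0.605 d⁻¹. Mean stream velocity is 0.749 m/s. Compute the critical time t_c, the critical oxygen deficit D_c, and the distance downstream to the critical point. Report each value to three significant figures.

With k_a/k_d = 1.839 and 1 − D₀(k_a−k_d)/(k_d L₀) = 0.7748,
t_c = ln(1.839 × 0.7748) / (0.605 − 0.329) = ln(1.425) / 0.2760 = 0.3540/0.2760 = 1.283 d.
L(t_c) = L₀ e^(−k_d t_c) = 13.0 × 0.6557 = 8.525 mg/L, and at the critical point k_a D_c = k_d L, so D_c = (0.329/0.605) × 8.525 = 4.636 mg/L.
x_c = v t_c = 0.749 m/s × 1.283 d × 86400 s/d = 83000 m ≈ 83.0 km.

t_c ≈ 1.28 d; D_c ≈ 4.64 mg/L; x_c ≈ 83.0 km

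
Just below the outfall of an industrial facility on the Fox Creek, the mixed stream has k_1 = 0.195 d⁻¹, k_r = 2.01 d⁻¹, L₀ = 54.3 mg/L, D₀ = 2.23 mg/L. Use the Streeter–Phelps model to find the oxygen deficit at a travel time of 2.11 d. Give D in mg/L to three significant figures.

D ≈ 3.81 mg/L

k_1 L₀/(k_r−k_1) = 0.195×54.3/(2.01−0.195) = 10.59/1.815 = 5.834 mg/L.
e^(−k_1 t) = e^(−0.195×2.110) = 0.6627; e^(−k_r t) = e^(−2.01×2.110) = 0.01439.
D = 5.834 × (0.6627 − 0.01439) + 2.23 × 0.01439 = 3.782 + 0.03209 = 3.814 mg/L.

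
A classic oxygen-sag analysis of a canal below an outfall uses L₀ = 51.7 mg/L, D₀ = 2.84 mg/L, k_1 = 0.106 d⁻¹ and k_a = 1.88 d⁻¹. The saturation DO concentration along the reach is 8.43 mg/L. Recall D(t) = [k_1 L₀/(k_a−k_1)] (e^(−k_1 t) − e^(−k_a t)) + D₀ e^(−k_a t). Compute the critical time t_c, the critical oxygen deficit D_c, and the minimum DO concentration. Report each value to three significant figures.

t_c ≈ 0.202 d; D_c ≈ 2.85 mg/L; min DO ≈ 5.58 mg/L

t_c = [1/(k_a−k_1)] ln[(k_a/k_1)(1 − D₀(k_a−k_1)/(k_1 L₀))]
= [1/(1.88−0.106)] ln[(1.88/0.106)(1 − 2.84×1.774/(0.106×51.7))]
= (1/1.774) ln[17.74 × 0.08066] = 0.5637 × ln(1.431) = 0.5637 × 0.3581 = 0.2019 d.
D_c = (k_1/k_a) L₀ e^(−k_1 t_c) = (0.106/1.88) × 51.7 × e^(−0.106×0.2019) = 0.05638 × 51.7 × 0.9788 = 2.853 mg/L.
Minimum DO = C_s − D_c = 8.43 − 2.853 = 5.577 mg/L.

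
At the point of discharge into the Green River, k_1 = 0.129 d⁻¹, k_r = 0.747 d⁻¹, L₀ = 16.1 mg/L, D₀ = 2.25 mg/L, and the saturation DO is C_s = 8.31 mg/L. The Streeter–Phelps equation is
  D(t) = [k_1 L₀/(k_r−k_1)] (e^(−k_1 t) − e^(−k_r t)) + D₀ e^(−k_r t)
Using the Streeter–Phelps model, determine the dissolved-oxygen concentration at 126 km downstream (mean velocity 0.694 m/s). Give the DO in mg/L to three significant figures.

Travel time t = x/v = 126 km / (0.694 m/s) = 126000 m / 0.694 m/s = 181600 s = 2.101 d.
k_1 L₀/(k_r−k_1) = 0.129×16.1/(0.747−0.129) = 2.077/0.6180 = 3.361 mg/L.
e^(−k_1 t) = e^(−0.129×2.101) = 0.7626; e^(−k_r t) = e^(−0.747×2.101) = 0.2081.
D = 3.361 × (0.7626 − 0.2081) + 2.25 × 0.2081 = 1.863 + 0.4682 = 2.332 mg/L.
DO = C_s − D = 8.31 − 2.332 = 5.978 mg/L.

DO ≈ 5.98 mg/L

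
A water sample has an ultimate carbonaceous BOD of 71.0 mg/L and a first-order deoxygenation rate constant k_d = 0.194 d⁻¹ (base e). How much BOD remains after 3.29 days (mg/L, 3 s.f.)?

L ≈ 37.5 mg/L

L_t = L₀ e^(−k_d t) = 71.0 × e^(−0.194×3.29) = 71.0 × 0.5282 = 37.50 mg/L.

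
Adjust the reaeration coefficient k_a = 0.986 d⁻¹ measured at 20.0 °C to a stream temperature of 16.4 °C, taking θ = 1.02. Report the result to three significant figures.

k_a(T₂) = k_a(T₁) · θ^(T₂−T₁) = 0.986 × 1.02^(16.4−20.0)
= 0.986 × 1.02^-3.60 = 0.986 × 0.9312 = 0.9182 d⁻¹.

k_a ≈ 0.918 d⁻¹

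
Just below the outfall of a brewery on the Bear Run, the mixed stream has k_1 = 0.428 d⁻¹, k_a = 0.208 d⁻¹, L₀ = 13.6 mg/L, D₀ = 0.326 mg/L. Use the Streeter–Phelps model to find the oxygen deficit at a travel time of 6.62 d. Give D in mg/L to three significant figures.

k_1 L₀/(k_a−k_1) = 0.428×13.6/(0.208−0.428) = 5.821/-0.2200 = -26.46 mg/L.
e^(−k_1 t) = e^(−0.428×6.620) = 0.05881; e^(−k_a t) = e^(−0.208×6.620) = 0.2523.
D = -26.46 × (0.05881 − 0.2523) + 0.326 × 0.2523 = 5.120 + 0.08226 = 5.203 mg/L.

D ≈ 5.20 mg/L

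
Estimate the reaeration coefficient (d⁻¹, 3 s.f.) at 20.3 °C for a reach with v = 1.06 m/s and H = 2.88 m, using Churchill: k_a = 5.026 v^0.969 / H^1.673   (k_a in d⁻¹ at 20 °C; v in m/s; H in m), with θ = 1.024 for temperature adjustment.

k_a(20) = 5.026 × 1.06^0.969 / 2.88^1.673 = 5.026 × 1.058 / 5.869 = 0.9061 d⁻¹.
k_a(20.3) = 0.9061 × 1.024^(20.3−20) = 0.9061 × 1.007 = 0.9126 d⁻¹.

k_a ≈ 0.913 d⁻¹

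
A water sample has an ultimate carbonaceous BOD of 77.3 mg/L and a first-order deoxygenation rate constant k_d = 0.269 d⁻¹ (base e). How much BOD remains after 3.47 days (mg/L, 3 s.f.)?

L_t = L₀ e^(−k_d t) = 77.3 × e^(−0.269×3.47) = 77.3 × 0.3932 = 30.39 mg/L.

L ≈ 30.4 mg/L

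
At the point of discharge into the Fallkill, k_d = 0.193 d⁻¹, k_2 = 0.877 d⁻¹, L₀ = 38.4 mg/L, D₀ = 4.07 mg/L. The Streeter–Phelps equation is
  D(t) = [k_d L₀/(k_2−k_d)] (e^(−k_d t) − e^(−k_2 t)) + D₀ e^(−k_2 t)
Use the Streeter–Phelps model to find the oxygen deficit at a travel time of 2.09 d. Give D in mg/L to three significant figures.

D ≈ 6.16 mg/L

k_d L₀/(k_2−k_d) = 0.193×38.4/(0.877−0.193) = 7.411/0.6840 = 10.84 mg/L.
e^(−k_d t) = e^(−0.193×2.090) = 0.6681; e^(−k_2 t) = e^(−0.877×2.090) = 0.1599.
D = 10.84 × (0.6681 − 0.1599) + 4.07 × 0.1599 = 5.506 + 0.6510 = 6.157 mg/L.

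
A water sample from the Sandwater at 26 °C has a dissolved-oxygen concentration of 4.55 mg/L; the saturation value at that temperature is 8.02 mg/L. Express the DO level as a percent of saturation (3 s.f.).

56.7 % saturation

% saturation = C/C_s × 100 = 4.55/8.02 × 100 = 56.7 %.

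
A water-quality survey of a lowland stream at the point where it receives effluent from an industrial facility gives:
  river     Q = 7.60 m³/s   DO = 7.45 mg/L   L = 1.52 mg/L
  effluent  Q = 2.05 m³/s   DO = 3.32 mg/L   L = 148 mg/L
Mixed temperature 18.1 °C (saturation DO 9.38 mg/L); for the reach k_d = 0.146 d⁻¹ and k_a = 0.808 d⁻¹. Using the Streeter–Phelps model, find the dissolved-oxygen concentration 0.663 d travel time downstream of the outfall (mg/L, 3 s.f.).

DO ≈ 5.42 mg/L

Mixed DO = (7.60×7.45 + 2.05×3.32)/(7.60+2.05) = 63.43/9.650 = 6.573 mg/L.
Mixed L₀ = (7.60×1.52 + 2.05×148)/(9.650) = 315.0/9.650 = 32.64 mg/L.
Initial deficit D₀ = C_s − DO₀ = 9.38 − 6.573 = 2.807 mg/L.
D(0.663) = [0.146×32.64/(0.808−0.146)](e^(−0.146×0.663) − e^(−0.808×0.663)) + 2.807 e^(−0.808×0.663)
= 7.198 × (0.9077 − 0.5853) + 2.807 × 0.5853 = 3.964 mg/L.
DO = 9.38 − 3.964 = 5.416 mg/L.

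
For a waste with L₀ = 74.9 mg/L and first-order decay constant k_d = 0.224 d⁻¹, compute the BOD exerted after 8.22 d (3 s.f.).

y_t = L₀(1 − e^(−k_d t)) = 74.9 × (1 − e^(−0.224×8.22))
= 74.9 × (1 − 0.1586) = 74.9 × 0.8414 = 63.02 mg/L.

y ≈ 63.0 mg/L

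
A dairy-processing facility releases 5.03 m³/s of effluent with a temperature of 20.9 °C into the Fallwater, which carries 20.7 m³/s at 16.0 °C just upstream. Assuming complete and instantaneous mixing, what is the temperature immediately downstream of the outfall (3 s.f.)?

17.0 °C

Flow-weighted mixing: C = (Q_r C_r + Q_w C_w)/(Q_r + Q_w)
= (20.7×16.0 + 5.03×20.9)/(20.7 + 5.03) = 436.3/25.73 = 16.96 °C.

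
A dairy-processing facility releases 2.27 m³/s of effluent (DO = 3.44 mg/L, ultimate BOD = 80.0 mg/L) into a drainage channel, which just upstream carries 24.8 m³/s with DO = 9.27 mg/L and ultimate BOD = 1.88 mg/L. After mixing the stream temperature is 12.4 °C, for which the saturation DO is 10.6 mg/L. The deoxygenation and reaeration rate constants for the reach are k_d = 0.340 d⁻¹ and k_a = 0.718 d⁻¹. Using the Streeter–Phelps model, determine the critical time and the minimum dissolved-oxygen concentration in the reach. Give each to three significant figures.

t_c ≈ 1.25 d; minimum DO ≈ 7.99 mg/L

Mixed DO = (24.8×9.27 + 2.27×3.44)/(24.8+2.27) = 237.7/27.07 = 8.781 mg/L.
Mixed L₀ = (24.8×1.88 + 2.27×80.0)/(27.07) = 228.2/27.07 = 8.431 mg/L.
Initial deficit D₀ = C_s − DO₀ = 10.6 − 8.781 = 1.819 mg/L.
t_c = (1/0.3780) ln[(0.718/0.340)(1 − 1.819×0.3780/(0.340×8.431))] = 2.646 × ln(1.605) = 1.252 d.
D_c = (0.340/0.718) × 8.431 × e^(−0.340×1.252) = 0.4735 × 8.431 × 0.6533 = 2.608 mg/L.
Minimum DO = 10.6 − 2.608 = 7.992 mg/L.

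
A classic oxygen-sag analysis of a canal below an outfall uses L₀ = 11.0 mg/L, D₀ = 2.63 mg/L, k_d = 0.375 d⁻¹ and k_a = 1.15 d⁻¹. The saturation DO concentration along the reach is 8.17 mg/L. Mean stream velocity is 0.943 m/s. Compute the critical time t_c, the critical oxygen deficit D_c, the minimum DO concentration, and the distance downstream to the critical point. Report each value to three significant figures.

t_c ≈ 0.567 d; D_c ≈ 2.90 mg/L; min DO ≈ 5.27 mg/L; x_c ≈ 46.2 km

At the critical point dD/dt = 0, so k_d L₀ e^(−k_d t) = k_a D. Substituting D(t) from the Streeter–Phelps equation and solving for t gives
t_c = ln[(k_a/k_d)(1 − D₀(k_a−k_d)/(k_d L₀))] / (k_a−k_d).
Here k_a−k_d = 0.7750 d⁻¹ and 1 − D₀(k_a−k_d)/(k_d L₀) = 1 − 2.63×0.7750/(0.375×11.0) = 0.5059, so
t_c = ln(3.067 × 0.5059) / 0.7750 = 0.4391 / 0.7750 = 0.5666 d.
L(t_c) = L₀ e^(−k_d t_c) = 11.0 × 0.8086 = 8.894 mg/L, and at the critical point k_a D_c = k_d L, so D_c = (0.375/1.15) × 8.894 = 2.900 mg/L.
Minimum DO = C_s − D_c = 8.17 − 2.900 = 5.270 mg/L.
x_c = v t_c = 0.943 m/s × 0.5666 d × 86400 s/d = 46170 m ≈ 46.2 km.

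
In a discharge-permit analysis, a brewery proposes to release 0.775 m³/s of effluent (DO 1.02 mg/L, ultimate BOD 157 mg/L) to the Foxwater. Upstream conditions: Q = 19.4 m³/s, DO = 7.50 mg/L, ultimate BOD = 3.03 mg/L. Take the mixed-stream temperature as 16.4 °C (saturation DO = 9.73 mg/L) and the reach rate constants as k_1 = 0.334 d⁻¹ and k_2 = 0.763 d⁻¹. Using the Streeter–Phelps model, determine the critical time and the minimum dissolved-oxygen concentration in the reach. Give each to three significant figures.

t_c ≈ 0.900 d; minimum DO ≈ 6.83 mg/L

Mixed DO = (19.4×7.50 + 0.775×1.02)/(19.4+0.775) = 146.3/20.17 = 7.251 mg/L.
Mixed L₀ = (19.4×3.03 + 0.775×157)/(20.17) = 180.5/20.17 = 8.945 mg/L.
Initial deficit D₀ = C_s − DO₀ = 9.73 − 7.251 = 2.479 mg/L.
t_c = (1/0.4290) ln[(0.763/0.334)(1 − 2.479×0.4290/(0.334×8.945))] = 2.331 × ln(1.471) = 0.9000 d.
D_c = (0.334/0.763) × 8.945 × e^(−0.334×0.9000) = 0.4377 × 8.945 × 0.7404 = 2.899 mg/L.
Minimum DO = 9.73 − 2.899 = 6.831 mg/L.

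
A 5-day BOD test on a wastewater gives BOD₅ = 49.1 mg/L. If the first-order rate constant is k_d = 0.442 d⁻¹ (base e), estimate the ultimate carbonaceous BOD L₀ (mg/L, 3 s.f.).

BOD₅ = L₀(1 − e^(−5k_d)) ⇒ L₀ = BOD₅ / (1 − e^(−5×0.442))
= 49.1 / (1 − 0.1097) = 49.1 / 0.8903 = 55.15 mg/L.

L₀ ≈ 55.1 mg/L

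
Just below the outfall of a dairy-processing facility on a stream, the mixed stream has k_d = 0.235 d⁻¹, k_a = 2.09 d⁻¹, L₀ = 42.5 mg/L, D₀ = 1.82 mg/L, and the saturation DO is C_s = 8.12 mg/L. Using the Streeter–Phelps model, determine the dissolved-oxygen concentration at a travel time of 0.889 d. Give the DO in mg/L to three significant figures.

DO ≈ 4.31 mg/L

k_d L₀/(k_a−k_d) = 0.235×42.5/(2.09−0.235) = 9.987/1.855 = 5.384 mg/L.
e^(−k_d t) = e^(−0.235×0.8890) = 0.8115; e^(−k_a t) = e^(−2.09×0.8890) = 0.1560.
D = 5.384 × (0.8115 − 0.1560) + 1.82 × 0.1560 = 3.529 + 0.2839 = 3.813 mg/L.
DO = C_s − D = 8.12 − 3.813 = 4.307 mg/L.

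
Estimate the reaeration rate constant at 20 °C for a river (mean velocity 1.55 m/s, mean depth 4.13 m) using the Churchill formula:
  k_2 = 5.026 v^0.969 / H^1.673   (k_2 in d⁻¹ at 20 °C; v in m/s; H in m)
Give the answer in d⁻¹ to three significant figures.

k_2 ≈ 0.716 d⁻¹

k_2 = 5.026 × 1.55^0.969 / 4.13^1.673 = 5.026 × 1.529 / 10.73 = 0.7164 d⁻¹.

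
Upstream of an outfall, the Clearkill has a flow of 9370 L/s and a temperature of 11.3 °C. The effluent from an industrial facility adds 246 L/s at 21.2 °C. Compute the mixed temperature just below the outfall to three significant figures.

11.6 °C

Flow-weighted mixing: C = (Q_r C_r + Q_w C_w)/(Q_r + Q_w)
= (9370×11.3 + 246×21.2)/(9370 + 246) = 111100/9616 = 11.55 °C.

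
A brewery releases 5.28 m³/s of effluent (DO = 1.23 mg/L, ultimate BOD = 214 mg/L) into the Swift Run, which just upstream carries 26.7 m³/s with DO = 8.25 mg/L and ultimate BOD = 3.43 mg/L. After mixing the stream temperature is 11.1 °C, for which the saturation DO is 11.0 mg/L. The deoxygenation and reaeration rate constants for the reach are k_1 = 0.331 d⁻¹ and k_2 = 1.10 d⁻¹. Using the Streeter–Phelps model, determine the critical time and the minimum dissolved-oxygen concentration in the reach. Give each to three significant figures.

Mixed DO = (26.7×8.25 + 5.28×1.23)/(26.7+5.28) = 226.8/31.98 = 7.091 mg/L.
Mixed L₀ = (26.7×3.43 + 5.28×214)/(31.98) = 1222/31.98 = 38.20 mg/L.
Initial deficit D₀ = C_s − DO₀ = 11.0 − 7.091 = 3.909 mg/L.
t_c = (1/0.7690) ln[(1.10/0.331)(1 − 3.909×0.7690/(0.331×38.20))] = 1.300 × ln(2.533) = 1.209 d.
D_c = (0.331/1.10) × 38.20 × e^(−0.331×1.209) = 0.3009 × 38.20 × 0.6703 = 7.704 mg/L.
Minimum DO = 11.0 − 7.704 = 3.296 mg/L.

t_c ≈ 1.21 d; minimum DO ≈ 3.30 mg/L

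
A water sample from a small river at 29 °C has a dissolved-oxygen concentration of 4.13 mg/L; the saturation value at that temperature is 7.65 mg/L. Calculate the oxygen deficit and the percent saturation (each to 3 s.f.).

D ≈ 3.52 mg/L; 54.0 % saturation

D = C_s − C = 7.65 − 4.13 = 3.52 mg/L.
% saturation = 4.13/7.65 × 100 = 54.0 %.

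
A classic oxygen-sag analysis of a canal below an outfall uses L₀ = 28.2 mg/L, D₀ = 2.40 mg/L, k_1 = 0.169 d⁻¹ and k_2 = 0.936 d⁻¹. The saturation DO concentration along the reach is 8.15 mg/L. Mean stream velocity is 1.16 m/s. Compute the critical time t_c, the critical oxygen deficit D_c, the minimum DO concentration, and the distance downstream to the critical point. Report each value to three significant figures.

t_c ≈ 1.60 d; D_c ≈ 3.89 mg/L; min DO ≈ 4.26 mg/L; x_c ≈ 160 km

t_c = [1/(k_2−k_1)] ln[(k_2/k_1)(1 − D₀(k_2−k_1)/(k_1 L₀))]
= [1/(0.936−0.169)] ln[(0.936/0.169)(1 − 2.40×0.7670/(0.169×28.2))]
= (1/0.7670) ln[5.538 × 0.6137] = 1.304 × ln(3.399) = 1.304 × 1.224 = 1.595 d.
L(t_c) = L₀ e^(−k_1 t_c) = 28.2 × 0.7637 = 21.54 mg/L, and at the critical point k_2 D_c = k_1 L, so D_c = (0.169/0.936) × 21.54 = 3.888 mg/L.
Minimum DO = C_s − D_c = 8.15 − 3.888 = 4.262 mg/L.
x_c = v t_c = 1.16 m/s × 1.595 d × 86400 s/d = 159900 m ≈ 160 km.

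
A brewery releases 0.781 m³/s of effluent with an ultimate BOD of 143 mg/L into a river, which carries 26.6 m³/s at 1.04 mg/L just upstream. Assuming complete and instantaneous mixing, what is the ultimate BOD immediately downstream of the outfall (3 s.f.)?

Flow-weighted mixing: C = (Q_r C_r + Q_w C_w)/(Q_r + Q_w)
= (26.6×1.04 + 0.781×143)/(26.6 + 0.781) = 139.3/27.38 = 5.089 mg/L.

5.09 mg/L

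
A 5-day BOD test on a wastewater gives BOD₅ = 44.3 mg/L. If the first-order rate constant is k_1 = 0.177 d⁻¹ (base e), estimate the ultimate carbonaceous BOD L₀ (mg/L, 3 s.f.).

BOD₅ = L₀(1 − e^(−5k_1)) ⇒ L₀ = BOD₅ / (1 − e^(−5×0.177))
= 44.3 / (1 − 0.4127) = 44.3 / 0.5873 = 75.43 mg/L.

L₀ ≈ 75.4 mg/L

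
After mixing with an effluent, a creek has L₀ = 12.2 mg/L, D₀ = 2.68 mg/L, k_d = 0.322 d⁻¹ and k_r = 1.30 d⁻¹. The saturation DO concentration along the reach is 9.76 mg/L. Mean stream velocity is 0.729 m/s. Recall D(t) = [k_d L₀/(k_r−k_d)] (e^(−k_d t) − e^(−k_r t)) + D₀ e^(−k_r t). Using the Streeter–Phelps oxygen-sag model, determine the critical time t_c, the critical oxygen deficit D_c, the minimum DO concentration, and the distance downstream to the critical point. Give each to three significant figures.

With k_r/k_d = 4.037 and 1 − D₀(k_r−k_d)/(k_d L₀) = 0.3328,
t_c = ln(4.037 × 0.3328) / (1.30 − 0.322) = ln(1.344) / 0.9780 = 0.2953/0.9780 = 0.3020 d.
L(t_c) = L₀ e^(−k_d t_c) = 12.2 × 0.9073 = 11.07 mg/L, and at the critical point k_r D_c = k_d L, so D_c = (0.322/1.30) × 11.07 = 2.742 mg/L.
Minimum DO = C_s − D_c = 9.76 − 2.742 = 7.018 mg/L.
x_c = v t_c = 0.729 m/s × 0.3020 d × 86400 s/d = 19020 m ≈ 19.0 km.

t_c ≈ 0.302 d; D_c ≈ 2.74 mg/L; min DO ≈ 7.02 mg/L; x_c ≈ 19.0 km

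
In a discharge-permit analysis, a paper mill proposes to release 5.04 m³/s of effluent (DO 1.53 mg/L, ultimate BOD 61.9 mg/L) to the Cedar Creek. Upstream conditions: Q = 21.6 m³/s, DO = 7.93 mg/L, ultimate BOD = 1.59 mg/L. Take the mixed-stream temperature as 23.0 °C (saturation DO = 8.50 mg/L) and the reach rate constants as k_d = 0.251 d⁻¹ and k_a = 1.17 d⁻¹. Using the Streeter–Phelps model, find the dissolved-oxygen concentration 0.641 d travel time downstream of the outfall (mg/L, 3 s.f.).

DO ≈ 6.31 mg/L

Mixed DO = (21.6×7.93 + 5.04×1.53)/(21.6+5.04) = 179.0/26.64 = 6.719 mg/L.
Mixed L₀ = (21.6×1.59 + 5.04×61.9)/(26.64) = 346.3/26.64 = 13.00 mg/L.
Initial deficit D₀ = C_s − DO₀ = 8.50 − 6.719 = 1.781 mg/L.
D(0.641) = [0.251×13.00/(1.17−0.251)](e^(−0.251×0.641) − e^(−1.17×0.641)) + 1.781 e^(−1.17×0.641)
= 3.551 × (0.8514 − 0.4724) + 1.781 × 0.4724 = 2.187 mg/L.
DO = 8.50 − 2.187 = 6.313 mg/L.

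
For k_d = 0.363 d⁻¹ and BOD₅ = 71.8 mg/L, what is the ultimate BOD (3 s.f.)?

BOD₅ = L₀(1 − e^(−5k_d)) ⇒ L₀ = BOD₅ / (1 − e^(−5×0.363))
= 71.8 / (1 − 0.1628) = 71.8 / 0.8372 = 85.77 mg/L.

L₀ ≈ 85.8 mg/L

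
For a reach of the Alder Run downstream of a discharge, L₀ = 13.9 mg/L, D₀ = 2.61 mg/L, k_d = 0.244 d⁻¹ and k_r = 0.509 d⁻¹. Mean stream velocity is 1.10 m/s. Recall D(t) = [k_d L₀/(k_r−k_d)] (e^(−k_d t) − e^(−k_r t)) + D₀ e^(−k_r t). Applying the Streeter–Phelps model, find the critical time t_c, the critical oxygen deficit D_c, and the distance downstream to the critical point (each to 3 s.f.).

At the critical point dD/dt = 0, so k_d L₀ e^(−k_d t) = k_r D. Substituting D(t) from the Streeter–Phelps equation and solving for t gives
t_c = ln[(k_r/k_d)(1 − D₀(k_r−k_d)/(k_d L₀))] / (k_r−k_d).
Here k_r−k_d = 0.2650 d⁻¹ and 1 − D₀(k_r−k_d)/(k_d L₀) = 1 − 2.61×0.2650/(0.244×13.9) = 0.7961, so
t_c = ln(2.086 × 0.7961) / 0.2650 = 0.5072 / 0.2650 = 1.914 d.
D_c = (k_d/k_r) L₀ e^(−k_d t_c) = (0.244/0.509) × 13.9 × e^(−0.244×1.914) = 0.4794 × 13.9 × 0.6269 = 4.177 mg/L.
x_c = v t_c = 1.10 m/s × 1.914 d × 86400 s/d = 181900 m ≈ 182 km.

t_c ≈ 1.91 d; D_c ≈ 4.18 mg/L; x_c ≈ 182 km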